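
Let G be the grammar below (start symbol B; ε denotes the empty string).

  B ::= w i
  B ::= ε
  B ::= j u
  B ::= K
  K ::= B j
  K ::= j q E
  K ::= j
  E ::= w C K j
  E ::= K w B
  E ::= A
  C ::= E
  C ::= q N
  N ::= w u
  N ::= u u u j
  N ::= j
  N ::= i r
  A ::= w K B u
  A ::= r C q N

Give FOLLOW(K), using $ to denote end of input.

{ $, j, q, u, w }

In B ::= K: K is at the end, add FOLLOW(B) = { $, j, q, u, w }.
In E ::= w C K j: add FIRST(j) = { j }.
In E ::= K w B: add FIRST(w B) = { w }.
In A ::= w K B u: add FIRST(B u) = { j, u, w }.
Union: FOLLOW(K) = { $, j, q, u, w }.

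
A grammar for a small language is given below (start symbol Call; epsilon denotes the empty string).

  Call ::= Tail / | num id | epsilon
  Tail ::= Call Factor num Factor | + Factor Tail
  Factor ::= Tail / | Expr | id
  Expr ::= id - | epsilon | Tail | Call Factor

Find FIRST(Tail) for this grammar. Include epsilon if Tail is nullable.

{ +, id, num }

From Tail ::= Call Factor num Factor: Call, Factor nullable, take FIRST(Call) ∪ FIRST(Factor) ∪ {num} = { +, id, num }.
Tail ::= + Factor Tail contributes {+}.
Union: FIRST(Tail) = { +, id, num }.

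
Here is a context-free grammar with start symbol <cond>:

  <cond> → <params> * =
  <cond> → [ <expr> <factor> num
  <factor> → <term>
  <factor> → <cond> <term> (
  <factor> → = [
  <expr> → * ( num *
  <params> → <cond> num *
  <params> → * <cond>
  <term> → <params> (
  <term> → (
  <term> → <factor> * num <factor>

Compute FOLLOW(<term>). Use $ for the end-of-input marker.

{ (, *, num }

In <factor> → <term>: <term> is at the end, add FOLLOW(<factor>) = { (, *, num }.
In <factor> → <cond> <term> (: add FIRST(() = { ( }.
Union: FOLLOW(<term>) = { (, *, num }.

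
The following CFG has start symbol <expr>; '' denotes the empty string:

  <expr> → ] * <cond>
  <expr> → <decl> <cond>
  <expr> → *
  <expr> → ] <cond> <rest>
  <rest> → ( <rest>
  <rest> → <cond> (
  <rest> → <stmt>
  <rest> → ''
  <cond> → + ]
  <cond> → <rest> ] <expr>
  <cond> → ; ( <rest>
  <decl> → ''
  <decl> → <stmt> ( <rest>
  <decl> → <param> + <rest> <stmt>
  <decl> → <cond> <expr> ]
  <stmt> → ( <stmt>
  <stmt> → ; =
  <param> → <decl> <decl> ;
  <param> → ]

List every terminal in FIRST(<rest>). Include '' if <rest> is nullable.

<rest> → ( <rest> contributes {(}.
From <rest> → <cond> (: add FIRST(<cond>) = { (, +, ;, ] }.
From <rest> → <stmt>: add FIRST(<stmt>) = { (, ; }.
<rest> → '' contributes ''.
Union: FIRST(<rest>) = { (, +, ;, ], '' }.

{ (, +, ;, ], '' }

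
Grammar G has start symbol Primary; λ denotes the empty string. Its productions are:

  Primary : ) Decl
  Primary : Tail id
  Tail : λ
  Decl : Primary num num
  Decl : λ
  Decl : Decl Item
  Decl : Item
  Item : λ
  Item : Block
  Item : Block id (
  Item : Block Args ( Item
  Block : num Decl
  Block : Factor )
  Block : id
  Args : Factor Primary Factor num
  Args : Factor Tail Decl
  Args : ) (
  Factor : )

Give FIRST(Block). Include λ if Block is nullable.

Block : num Decl contributes {num}.
From Block : Factor ): add FIRST(Factor) = { ) }.
Block : id contributes {id}.
Union: FIRST(Block) = { ), id, num }.

{ ), id, num }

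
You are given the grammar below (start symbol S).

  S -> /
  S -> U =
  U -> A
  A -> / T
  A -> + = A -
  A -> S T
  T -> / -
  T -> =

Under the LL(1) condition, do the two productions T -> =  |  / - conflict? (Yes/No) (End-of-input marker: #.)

No

FIRST(=) = { = } and FIRST(/ -) = { / }.
The FIRST sets are disjoint and neither alternative is nullable — no conflict.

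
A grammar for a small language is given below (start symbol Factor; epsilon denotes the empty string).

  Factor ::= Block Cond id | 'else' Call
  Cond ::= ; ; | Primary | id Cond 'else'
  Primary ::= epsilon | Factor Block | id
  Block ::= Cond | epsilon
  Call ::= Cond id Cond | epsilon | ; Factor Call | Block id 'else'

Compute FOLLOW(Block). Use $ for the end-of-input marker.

{ $, 'else', ;, id }

In Factor ::= Block Cond id: add FIRST(Cond id) = { 'else', ;, id }.
In Primary ::= Factor Block: Block is at the end, add FOLLOW(Primary) = { $, 'else', ;, id }.
In Call ::= Block id 'else': add FIRST(id 'else') = { id }.
Union: FOLLOW(Block) = { $, 'else', ;, id }.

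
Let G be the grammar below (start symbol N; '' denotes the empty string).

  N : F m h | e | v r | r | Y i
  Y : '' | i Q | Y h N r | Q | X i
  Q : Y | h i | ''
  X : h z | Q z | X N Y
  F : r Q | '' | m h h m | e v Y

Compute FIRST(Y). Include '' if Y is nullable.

{ h, i, z, '' }

Y : '' contributes ''.
Y : i Q contributes {i}.
From Y : Y h N r: Y nullable, take FIRST(Y) ∪ {h} = { h, i, z }.
From Y : Q: add FIRST(Q) = { h, i, z, '' } (including '' since Q is nullable).
From Y : X i: add FIRST(X) = { h, i, z }.
Union: FIRST(Y) = { h, i, z, '' }.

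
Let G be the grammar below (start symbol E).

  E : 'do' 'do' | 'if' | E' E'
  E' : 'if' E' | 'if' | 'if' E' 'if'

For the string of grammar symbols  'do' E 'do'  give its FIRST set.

{ 'do' }

'do' is a terminal; add {'do'} and stop.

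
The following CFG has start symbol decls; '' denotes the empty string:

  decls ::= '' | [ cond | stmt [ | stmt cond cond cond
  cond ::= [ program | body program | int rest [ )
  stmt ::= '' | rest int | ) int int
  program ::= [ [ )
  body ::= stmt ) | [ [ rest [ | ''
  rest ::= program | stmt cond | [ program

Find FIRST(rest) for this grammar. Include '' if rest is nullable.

From rest ::= program: add FIRST(program) = { [ }.
From rest ::= stmt cond: stmt nullable, take FIRST(stmt) ∪ FIRST(cond) = { ), [, int }.
rest ::= [ program contributes {[}.
Union: FIRST(rest) = { ), [, int }.

{ ), [, int }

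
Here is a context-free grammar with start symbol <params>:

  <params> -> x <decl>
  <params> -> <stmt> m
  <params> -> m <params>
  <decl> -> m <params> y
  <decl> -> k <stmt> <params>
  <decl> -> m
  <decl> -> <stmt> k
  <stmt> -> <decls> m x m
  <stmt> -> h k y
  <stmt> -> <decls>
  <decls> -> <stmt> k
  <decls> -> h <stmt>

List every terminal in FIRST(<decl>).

<decl> -> m <params> y contributes {m}.
<decl> -> k <stmt> <params> contributes {k}.
<decl> -> m contributes {m}.
From <decl> -> <stmt> k: add FIRST(<stmt>) = { h }.
Union: FIRST(<decl>) = { h, k, m }.

{ h, k, m }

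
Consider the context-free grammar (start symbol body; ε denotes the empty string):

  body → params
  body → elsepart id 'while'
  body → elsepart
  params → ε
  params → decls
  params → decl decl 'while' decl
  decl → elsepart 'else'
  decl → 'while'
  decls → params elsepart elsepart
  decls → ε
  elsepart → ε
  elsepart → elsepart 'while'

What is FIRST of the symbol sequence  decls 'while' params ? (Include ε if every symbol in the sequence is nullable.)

Add FIRST(decls)\{ε} = { 'else', 'while' }; decls is nullable, continue.
'while' is a terminal; add {'while'} and stop.

{ 'else', 'while' }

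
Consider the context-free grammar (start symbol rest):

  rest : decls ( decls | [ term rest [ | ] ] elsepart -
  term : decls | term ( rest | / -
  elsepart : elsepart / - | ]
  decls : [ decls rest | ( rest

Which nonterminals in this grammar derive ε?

{ } (none)

No nonterminal has an empty production or an RHS whose symbols are all nullable.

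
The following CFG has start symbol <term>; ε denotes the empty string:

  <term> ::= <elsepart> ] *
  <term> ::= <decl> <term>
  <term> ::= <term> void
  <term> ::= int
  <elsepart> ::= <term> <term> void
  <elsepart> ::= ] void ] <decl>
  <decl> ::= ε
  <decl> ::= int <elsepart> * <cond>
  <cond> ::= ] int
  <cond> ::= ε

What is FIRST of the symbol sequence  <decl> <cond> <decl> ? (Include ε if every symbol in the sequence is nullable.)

Add FIRST(<decl>)\{ε} = { int }; <decl> is nullable, continue.
Add FIRST(<cond>)\{ε} = { ] }; <cond> is nullable, continue.
Add FIRST(<decl>)\{ε} = { int }; <decl> is nullable, continue.
Every symbol is nullable, so include ε.

{ ], int, ε }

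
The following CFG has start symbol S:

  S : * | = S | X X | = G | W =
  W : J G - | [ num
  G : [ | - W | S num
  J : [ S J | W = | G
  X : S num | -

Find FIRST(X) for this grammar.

From X : S num: add FIRST(S) = { *, -, =, [ }.
X : - contributes {-}.
Union: FIRST(X) = { *, -, =, [ }.

{ *, -, =, [ }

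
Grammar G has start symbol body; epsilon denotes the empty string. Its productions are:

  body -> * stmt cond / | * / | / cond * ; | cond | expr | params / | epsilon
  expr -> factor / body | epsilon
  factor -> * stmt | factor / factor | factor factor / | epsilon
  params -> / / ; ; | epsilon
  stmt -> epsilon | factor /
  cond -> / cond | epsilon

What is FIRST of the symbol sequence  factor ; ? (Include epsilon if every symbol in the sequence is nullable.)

Add FIRST(factor)\{epsilon} = { *, / }; factor is nullable, continue.
; is a terminal; add {;} and stop.

{ *, /, ; }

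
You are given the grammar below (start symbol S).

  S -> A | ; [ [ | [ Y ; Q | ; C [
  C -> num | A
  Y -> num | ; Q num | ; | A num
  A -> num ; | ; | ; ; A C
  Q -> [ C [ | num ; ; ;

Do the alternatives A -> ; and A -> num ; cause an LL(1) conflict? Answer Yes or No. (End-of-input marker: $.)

FIRST(;) = { ; } and FIRST(num ;) = { num }.
The FIRST sets are disjoint and neither alternative is nullable — no conflict.

No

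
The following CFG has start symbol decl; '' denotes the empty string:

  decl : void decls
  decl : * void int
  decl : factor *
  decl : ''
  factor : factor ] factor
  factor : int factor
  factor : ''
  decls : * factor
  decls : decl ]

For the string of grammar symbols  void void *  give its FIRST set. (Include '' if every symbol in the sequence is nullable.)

void is a terminal; add {void} and stop.

{ void }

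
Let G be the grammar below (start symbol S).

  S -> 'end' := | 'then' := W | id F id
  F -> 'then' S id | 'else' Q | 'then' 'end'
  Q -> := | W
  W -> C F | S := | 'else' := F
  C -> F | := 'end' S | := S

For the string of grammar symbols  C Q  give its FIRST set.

{ 'else', 'then', := }

Add FIRST(C) = { 'else', 'then', := }; C is not nullable, stop.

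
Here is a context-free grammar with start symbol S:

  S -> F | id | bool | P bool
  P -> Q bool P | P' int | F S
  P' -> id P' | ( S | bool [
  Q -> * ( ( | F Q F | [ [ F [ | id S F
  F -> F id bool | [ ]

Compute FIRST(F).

{ [ }

From F -> F id bool: add FIRST(F) = { [ }.
F -> [ ] contributes {[}.
Union: FIRST(F) = { [ }.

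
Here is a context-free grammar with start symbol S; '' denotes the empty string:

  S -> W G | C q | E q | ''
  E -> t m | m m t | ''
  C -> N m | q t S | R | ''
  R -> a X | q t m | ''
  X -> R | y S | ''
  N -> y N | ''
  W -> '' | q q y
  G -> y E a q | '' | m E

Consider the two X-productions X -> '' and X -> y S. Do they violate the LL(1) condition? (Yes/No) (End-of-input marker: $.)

FIRST('') = { '' } and FIRST(y S) = { y }.
The first is nullable but FOLLOW(X) = { q } is disjoint from FIRST of the second.

No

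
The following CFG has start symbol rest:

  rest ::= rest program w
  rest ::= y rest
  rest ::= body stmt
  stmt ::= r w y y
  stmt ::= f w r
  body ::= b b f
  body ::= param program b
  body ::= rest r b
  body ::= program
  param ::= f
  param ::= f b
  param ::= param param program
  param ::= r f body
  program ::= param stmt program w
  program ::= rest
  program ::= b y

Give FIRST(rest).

From rest ::= rest program w: add FIRST(rest) = { b, f, r, y }.
rest ::= y rest contributes {y}.
From rest ::= body stmt: add FIRST(body) = { b, f, r, y }.
Union: FIRST(rest) = { b, f, r, y }.

{ b, f, r, y }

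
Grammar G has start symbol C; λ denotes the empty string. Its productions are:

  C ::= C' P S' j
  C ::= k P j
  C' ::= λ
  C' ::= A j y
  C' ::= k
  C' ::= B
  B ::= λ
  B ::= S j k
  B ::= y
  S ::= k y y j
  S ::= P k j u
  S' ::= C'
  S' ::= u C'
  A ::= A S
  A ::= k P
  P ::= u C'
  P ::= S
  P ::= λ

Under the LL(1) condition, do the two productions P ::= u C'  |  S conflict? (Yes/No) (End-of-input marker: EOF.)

FIRST(u C') = { u } and FIRST(S) = { k, u }.
Both contain u, so the two alternatives are not disjoint — LL(1) conflict.

Yes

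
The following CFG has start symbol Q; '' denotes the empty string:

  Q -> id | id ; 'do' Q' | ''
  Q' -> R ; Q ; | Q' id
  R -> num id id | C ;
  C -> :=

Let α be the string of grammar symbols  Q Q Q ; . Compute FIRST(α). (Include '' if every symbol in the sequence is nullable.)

Add FIRST(Q)\{''} = { id }; Q is nullable, continue.
Add FIRST(Q)\{''} = { id }; Q is nullable, continue.
Add FIRST(Q)\{''} = { id }; Q is nullable, continue.
; is a terminal; add {;} and stop.

{ ;, id }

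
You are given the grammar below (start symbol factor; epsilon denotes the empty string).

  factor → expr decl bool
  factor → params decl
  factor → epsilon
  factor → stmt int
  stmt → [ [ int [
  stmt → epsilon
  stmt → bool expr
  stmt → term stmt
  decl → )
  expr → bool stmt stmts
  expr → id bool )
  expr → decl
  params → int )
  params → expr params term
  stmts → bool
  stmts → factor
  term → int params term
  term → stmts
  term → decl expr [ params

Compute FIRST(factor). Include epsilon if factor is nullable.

{ ), [, bool, id, int, epsilon }

From factor → expr decl bool: add FIRST(expr) = { ), bool, id }.
From factor → params decl: add FIRST(params) = { ), bool, id, int }.
factor → epsilon contributes epsilon.
From factor → stmt int: stmt nullable, take FIRST(stmt) ∪ {int} = { ), [, bool, id, int }.
Union: FIRST(factor) = { ), [, bool, id, int, epsilon }.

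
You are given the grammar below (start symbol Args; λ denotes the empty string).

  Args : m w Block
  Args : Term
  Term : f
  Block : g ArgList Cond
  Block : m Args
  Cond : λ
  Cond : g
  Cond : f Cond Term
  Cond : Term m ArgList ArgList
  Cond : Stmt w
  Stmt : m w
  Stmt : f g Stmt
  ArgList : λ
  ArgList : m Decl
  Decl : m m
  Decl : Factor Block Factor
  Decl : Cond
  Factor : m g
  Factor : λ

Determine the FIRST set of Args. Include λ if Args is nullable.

Args : m w Block contributes {m}.
From Args : Term: add FIRST(Term) = { f }.
Union: FIRST(Args) = { f, m }.

{ f, m }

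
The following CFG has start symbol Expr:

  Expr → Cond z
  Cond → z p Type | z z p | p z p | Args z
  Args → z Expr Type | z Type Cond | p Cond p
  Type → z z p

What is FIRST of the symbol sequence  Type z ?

{ z }

Add FIRST(Type) = { z }; Type is not nullable, stop.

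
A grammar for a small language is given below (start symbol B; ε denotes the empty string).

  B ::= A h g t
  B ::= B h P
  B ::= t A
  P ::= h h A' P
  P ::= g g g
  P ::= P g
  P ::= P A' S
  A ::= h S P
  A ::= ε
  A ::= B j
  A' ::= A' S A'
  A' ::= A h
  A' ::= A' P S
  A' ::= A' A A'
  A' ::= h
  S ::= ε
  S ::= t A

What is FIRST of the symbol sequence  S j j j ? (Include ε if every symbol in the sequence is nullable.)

Add FIRST(S)\{ε} = { t }; S is nullable, continue.
j is a terminal; add {j} and stop.

{ j, t }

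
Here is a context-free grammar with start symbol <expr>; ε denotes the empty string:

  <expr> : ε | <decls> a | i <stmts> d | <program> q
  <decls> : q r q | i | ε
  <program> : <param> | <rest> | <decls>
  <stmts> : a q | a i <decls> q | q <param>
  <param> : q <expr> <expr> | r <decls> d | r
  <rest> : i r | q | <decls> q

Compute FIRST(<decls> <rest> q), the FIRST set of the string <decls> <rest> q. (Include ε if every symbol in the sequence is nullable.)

Add FIRST(<decls>)\{ε} = { i, q }; <decls> is nullable, continue.
Add FIRST(<rest>) = { i, q }; <rest> is not nullable, stop.

{ i, q }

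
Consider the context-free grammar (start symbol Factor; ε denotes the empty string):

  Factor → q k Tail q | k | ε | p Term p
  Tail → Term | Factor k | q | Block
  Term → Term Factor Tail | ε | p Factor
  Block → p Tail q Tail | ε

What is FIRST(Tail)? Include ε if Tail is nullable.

From Tail → Term: add FIRST(Term) = { k, p, q, ε } (including ε since Term is nullable).
From Tail → Factor k: Factor nullable, take FIRST(Factor) ∪ {k} = { k, p, q }.
Tail → q contributes {q}.
From Tail → Block: add FIRST(Block) = { p, ε } (including ε since Block is nullable).
Union: FIRST(Tail) = { k, p, q, ε }.

{ k, p, q, ε }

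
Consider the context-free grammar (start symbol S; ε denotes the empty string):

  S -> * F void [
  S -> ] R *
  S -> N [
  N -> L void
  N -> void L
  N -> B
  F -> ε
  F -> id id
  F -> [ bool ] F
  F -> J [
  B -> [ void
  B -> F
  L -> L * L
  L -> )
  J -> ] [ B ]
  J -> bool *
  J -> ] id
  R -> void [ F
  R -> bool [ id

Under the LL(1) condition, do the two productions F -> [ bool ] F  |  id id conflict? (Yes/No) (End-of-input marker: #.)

FIRST([ bool ] F) = { [ } and FIRST(id id) = { id }.
The FIRST sets are disjoint and neither alternative is nullable — no conflict.

No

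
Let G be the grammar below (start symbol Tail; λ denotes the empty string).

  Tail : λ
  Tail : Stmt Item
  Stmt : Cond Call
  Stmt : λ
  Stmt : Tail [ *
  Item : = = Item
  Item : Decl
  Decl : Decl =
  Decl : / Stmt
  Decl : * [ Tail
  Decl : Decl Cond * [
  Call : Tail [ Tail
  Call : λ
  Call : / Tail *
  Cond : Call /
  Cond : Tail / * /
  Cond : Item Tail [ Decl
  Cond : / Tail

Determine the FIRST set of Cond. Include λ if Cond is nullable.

{ *, /, =, [ }

From Cond : Call /: Call nullable, take FIRST(Call) ∪ {/} = { *, /, =, [ }.
From Cond : Tail / * /: Tail nullable, take FIRST(Tail) ∪ {/} = { *, /, =, [ }.
From Cond : Item Tail [ Decl: add FIRST(Item) = { *, /, = }.
Cond : / Tail contributes {/}.
Union: FIRST(Cond) = { *, /, =, [ }.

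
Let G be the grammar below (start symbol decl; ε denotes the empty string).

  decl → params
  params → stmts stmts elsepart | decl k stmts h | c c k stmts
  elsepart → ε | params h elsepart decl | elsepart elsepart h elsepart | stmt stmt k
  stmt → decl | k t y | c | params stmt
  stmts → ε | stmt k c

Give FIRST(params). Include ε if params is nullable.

From params → stmts stmts elsepart: stmts, stmts, elsepart nullable, take FIRST(stmts) ∪ FIRST(stmts) ∪ FIRST(elsepart) = { c, h, k }; also ε since the whole RHS is nullable.
From params → decl k stmts h: decl nullable, take FIRST(decl) ∪ {k} = { c, h, k }.
params → c c k stmts contributes {c}.
Union: FIRST(params) = { c, h, k, ε }.

{ c, h, k, ε }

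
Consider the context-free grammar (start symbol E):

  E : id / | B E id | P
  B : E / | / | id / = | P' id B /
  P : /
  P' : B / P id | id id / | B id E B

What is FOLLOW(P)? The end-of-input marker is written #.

{ #, /, id }

In E : P: P is at the end, add FOLLOW(E) = { #, /, id }.
In P' : B / P id: add FIRST(id) = { id }.
Union: FOLLOW(P) = { #, /, id }.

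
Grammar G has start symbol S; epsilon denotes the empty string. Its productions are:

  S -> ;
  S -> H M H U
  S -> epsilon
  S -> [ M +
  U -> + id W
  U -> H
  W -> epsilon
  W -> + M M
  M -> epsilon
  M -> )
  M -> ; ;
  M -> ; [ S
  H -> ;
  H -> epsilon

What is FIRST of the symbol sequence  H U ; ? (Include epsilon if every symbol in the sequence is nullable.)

{ +, ; }

Add FIRST(H)\{epsilon} = { ; }; H is nullable, continue.
Add FIRST(U)\{epsilon} = { +, ; }; U is nullable, continue.
; is a terminal; add {;} and stop.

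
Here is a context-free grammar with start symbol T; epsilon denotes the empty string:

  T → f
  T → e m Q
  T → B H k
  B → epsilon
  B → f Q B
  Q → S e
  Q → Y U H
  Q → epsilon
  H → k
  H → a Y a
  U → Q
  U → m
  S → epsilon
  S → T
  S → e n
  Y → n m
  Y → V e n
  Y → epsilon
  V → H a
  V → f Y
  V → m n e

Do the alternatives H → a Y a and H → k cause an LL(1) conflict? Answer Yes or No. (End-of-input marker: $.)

FIRST(a Y a) = { a } and FIRST(k) = { k }.
The FIRST sets are disjoint and neither alternative is nullable — no conflict.

No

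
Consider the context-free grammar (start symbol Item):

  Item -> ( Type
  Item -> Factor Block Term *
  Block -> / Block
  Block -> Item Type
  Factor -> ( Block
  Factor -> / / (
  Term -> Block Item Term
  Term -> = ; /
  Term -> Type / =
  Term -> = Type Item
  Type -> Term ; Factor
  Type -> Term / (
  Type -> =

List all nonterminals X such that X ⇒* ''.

No nonterminal has an empty production or an RHS whose symbols are all nullable.

{ } (none)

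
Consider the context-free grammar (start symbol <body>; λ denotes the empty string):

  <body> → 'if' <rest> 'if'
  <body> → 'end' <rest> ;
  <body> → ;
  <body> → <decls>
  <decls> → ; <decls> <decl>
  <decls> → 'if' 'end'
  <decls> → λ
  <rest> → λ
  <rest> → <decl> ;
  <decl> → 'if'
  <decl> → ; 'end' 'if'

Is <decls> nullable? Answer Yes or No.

<decls> has an λ-production, so <decls> ⇒ λ.

Yes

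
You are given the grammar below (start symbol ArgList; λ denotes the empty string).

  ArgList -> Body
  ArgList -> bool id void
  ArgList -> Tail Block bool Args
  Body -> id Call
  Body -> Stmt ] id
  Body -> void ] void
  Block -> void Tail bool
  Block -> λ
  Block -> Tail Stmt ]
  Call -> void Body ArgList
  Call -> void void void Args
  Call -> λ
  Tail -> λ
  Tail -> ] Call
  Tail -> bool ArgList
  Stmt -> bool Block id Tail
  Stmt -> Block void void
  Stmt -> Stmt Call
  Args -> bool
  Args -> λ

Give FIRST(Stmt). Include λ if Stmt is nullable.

Stmt -> bool Block id Tail contributes {bool}.
From Stmt -> Block void void: Block nullable, take FIRST(Block) ∪ {void} = { ], bool, void }.
From Stmt -> Stmt Call: add FIRST(Stmt) = { ], bool, void }.
Union: FIRST(Stmt) = { ], bool, void }.

{ ], bool, void }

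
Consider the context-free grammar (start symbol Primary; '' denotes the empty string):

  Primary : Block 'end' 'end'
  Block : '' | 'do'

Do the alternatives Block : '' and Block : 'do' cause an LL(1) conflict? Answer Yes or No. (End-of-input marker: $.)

FIRST('') = { '' } and FIRST('do') = { 'do' }.
The first is nullable but FOLLOW(Block) = { 'end' } is disjoint from FIRST of the second.

No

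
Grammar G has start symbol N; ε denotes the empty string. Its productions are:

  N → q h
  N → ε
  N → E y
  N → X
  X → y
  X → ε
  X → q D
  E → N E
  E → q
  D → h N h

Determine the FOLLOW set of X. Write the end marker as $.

{ $, h, q, y }

In N → X: X is at the end, add FOLLOW(N) = { $, h, q, y }.
Union: FOLLOW(X) = { $, h, q, y }.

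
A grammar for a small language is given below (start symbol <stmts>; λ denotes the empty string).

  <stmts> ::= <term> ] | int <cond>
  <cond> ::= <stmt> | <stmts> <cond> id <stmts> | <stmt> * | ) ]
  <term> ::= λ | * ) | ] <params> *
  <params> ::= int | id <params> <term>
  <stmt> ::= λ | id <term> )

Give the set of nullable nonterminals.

{ <cond>, <stmt>, <term> }

Directly nullable (have an λ-production): <term>, <stmt>.
<cond> ::= <stmt> with every symbol nullable, so <cond> is nullable.
No other nonterminal has a production whose RHS symbols are all nullable.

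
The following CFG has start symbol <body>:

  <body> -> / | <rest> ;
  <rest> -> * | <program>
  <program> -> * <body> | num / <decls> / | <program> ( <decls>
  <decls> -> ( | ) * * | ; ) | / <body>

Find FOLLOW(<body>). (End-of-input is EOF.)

<body> is the start symbol, so EOF ∈ FOLLOW(<body>).
In <program> -> * <body>: <body> is at the end, add FOLLOW(<program>) = { (, ; }.
In <decls> -> / <body>: <body> is at the end, add FOLLOW(<decls>) = { (, /, ; }.
Union: FOLLOW(<body>) = { EOF, (, /, ; }.

{ EOF, (, /, ; }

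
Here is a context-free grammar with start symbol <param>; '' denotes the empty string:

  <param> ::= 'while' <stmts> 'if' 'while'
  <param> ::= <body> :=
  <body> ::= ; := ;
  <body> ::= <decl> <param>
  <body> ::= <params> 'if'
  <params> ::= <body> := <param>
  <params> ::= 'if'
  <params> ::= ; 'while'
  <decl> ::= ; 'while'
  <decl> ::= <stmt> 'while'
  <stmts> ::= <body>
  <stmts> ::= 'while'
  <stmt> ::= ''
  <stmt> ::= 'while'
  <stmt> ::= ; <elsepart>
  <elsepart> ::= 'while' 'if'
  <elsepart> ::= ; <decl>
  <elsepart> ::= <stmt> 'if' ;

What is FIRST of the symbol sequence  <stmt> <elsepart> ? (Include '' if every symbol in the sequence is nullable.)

{ 'if', 'while', ; }

Add FIRST(<stmt>)\{''} = { 'while', ; }; <stmt> is nullable, continue.
Add FIRST(<elsepart>) = { 'if', 'while', ; }; <elsepart> is not nullable, stop.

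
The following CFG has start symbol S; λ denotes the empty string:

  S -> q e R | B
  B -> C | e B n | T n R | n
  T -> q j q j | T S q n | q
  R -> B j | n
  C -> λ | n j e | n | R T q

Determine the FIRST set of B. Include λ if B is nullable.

From B -> C: add FIRST(C) = { e, j, n, q, λ } (including λ since C is nullable).
B -> e B n contributes {e}.
From B -> T n R: add FIRST(T) = { q }.
B -> n contributes {n}.
Union: FIRST(B) = { e, j, n, q, λ }.

{ e, j, n, q, λ }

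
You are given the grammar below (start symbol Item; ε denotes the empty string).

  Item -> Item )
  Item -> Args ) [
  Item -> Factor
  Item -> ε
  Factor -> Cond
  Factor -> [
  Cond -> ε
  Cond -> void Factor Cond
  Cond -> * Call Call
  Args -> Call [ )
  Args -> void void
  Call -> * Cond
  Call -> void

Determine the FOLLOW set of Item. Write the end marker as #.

{ #, ) }

Item is the start symbol, so # ∈ FOLLOW(Item).
In Item -> Item ): add FIRST()) = { ) }.
Union: FOLLOW(Item) = { #, ) }.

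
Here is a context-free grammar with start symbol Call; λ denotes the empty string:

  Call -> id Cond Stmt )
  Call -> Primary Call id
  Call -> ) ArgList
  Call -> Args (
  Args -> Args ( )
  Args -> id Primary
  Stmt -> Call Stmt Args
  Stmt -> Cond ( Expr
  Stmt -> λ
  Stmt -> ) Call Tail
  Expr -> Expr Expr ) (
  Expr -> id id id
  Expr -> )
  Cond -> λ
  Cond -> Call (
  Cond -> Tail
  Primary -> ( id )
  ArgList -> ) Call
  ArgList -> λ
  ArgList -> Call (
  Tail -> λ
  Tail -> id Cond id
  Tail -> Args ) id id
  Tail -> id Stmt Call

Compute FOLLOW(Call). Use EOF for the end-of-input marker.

Call is the start symbol, so EOF ∈ FOLLOW(Call).
In Call -> Primary Call id: add FIRST(id) = { id }.
In Stmt -> Call Stmt Args: add FIRST(Stmt Args) = { (, ), id }.
In Stmt -> ) Call Tail: add FIRST(Tail)\{λ} = { id }.
  Since Tail is nullable, also add FOLLOW(Stmt) = { (, ), id }.
In Cond -> Call (: add FIRST(() = { ( }.
In ArgList -> ) Call: Call is at the end, add FOLLOW(ArgList) = { EOF, (, ), id }.
In ArgList -> Call (: add FIRST(() = { ( }.
In Tail -> id Stmt Call: Call is at the end, add FOLLOW(Tail) = { (, ), id }.
Union: FOLLOW(Call) = { EOF, (, ), id }.

{ EOF, (, ), id }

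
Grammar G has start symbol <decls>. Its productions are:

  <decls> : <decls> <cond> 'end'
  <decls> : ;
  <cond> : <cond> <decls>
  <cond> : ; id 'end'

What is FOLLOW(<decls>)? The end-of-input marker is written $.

<decls> is the start symbol, so $ ∈ FOLLOW(<decls>).
In <decls> : <decls> <cond> 'end': add FIRST(<cond> 'end') = { ; }.
In <cond> : <cond> <decls>: <decls> is at the end, add FOLLOW(<cond>) = { 'end', ; }.
Union: FOLLOW(<decls>) = { $, 'end', ; }.

{ $, 'end', ; }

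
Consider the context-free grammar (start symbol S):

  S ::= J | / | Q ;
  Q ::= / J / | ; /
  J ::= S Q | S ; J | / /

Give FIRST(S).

{ /, ; }

From S ::= J: add FIRST(J) = { /, ; }.
S ::= / contributes {/}.
From S ::= Q ;: add FIRST(Q) = { /, ; }.
Union: FIRST(S) = { /, ; }.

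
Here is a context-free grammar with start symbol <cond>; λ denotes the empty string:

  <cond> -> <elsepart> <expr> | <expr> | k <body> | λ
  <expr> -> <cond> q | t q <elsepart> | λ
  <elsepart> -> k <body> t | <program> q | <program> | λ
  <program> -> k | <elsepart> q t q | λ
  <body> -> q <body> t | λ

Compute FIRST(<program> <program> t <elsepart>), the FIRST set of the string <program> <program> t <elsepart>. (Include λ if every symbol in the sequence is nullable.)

{ k, q, t }

Add FIRST(<program>)\{λ} = { k, q }; <program> is nullable, continue.
Add FIRST(<program>)\{λ} = { k, q }; <program> is nullable, continue.
t is a terminal; add {t} and stop.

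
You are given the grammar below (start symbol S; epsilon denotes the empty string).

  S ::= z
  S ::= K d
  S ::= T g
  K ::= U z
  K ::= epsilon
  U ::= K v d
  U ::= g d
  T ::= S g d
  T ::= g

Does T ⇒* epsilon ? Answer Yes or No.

Nullable nonterminals: K.
No production of T has an RHS whose symbols are all nullable, so T is not nullable.

No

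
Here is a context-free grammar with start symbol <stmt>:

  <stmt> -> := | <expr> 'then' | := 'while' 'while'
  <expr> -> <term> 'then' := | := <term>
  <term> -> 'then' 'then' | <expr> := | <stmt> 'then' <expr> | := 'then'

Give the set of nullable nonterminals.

No nonterminal has an empty production or an RHS whose symbols are all nullable.

{ } (none)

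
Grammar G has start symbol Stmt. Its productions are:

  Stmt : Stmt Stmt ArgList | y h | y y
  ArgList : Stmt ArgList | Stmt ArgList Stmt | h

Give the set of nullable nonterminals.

No nonterminal has an empty production or an RHS whose symbols are all nullable.

{ } (none)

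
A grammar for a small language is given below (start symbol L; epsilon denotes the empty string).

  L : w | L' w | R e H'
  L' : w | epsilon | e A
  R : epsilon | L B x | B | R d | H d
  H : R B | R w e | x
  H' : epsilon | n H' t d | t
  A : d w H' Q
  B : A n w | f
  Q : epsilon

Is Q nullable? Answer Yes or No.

Q has an epsilon-production, so Q ⇒ epsilon.

Yes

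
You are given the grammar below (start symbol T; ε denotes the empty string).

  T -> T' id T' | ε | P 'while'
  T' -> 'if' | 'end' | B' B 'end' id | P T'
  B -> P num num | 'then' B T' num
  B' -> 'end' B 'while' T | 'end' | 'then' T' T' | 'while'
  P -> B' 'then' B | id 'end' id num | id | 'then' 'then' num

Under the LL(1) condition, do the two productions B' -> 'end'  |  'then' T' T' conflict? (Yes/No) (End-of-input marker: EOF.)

No

FIRST('end') = { 'end' } and FIRST('then' T' T') = { 'then' }.
The FIRST sets are disjoint and neither alternative is nullable — no conflict.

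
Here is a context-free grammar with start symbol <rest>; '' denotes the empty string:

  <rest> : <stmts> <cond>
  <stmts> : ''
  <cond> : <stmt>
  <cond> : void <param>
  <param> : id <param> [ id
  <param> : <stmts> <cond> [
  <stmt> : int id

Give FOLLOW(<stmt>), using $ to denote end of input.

In <cond> : <stmt>: <stmt> is at the end, add FOLLOW(<cond>) = { $, [ }.
Union: FOLLOW(<stmt>) = { $, [ }.

{ $, [ }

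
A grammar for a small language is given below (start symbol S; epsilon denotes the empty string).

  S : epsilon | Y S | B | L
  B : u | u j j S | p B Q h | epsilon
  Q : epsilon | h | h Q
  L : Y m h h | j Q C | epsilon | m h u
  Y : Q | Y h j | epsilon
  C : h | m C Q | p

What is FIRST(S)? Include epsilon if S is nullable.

S : epsilon contributes epsilon.
From S : Y S: Y, S nullable, take FIRST(Y) ∪ FIRST(S) = { h, j, m, p, u }; also epsilon since the whole RHS is nullable.
From S : B: add FIRST(B) = { p, u, epsilon } (including epsilon since B is nullable).
From S : L: add FIRST(L) = { h, j, m, epsilon } (including epsilon since L is nullable).
Union: FIRST(S) = { h, j, m, p, u, epsilon }.

{ h, j, m, p, u, epsilon }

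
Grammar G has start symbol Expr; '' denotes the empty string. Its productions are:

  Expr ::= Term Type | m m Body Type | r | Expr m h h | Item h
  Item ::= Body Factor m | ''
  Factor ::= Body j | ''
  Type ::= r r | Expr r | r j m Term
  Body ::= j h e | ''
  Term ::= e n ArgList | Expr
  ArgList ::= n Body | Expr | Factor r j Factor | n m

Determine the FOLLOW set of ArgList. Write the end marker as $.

In Term ::= e n ArgList: ArgList is at the end, add FOLLOW(Term) = { $, e, h, j, m, r }.
Union: FOLLOW(ArgList) = { $, e, h, j, m, r }.

{ $, e, h, j, m, r }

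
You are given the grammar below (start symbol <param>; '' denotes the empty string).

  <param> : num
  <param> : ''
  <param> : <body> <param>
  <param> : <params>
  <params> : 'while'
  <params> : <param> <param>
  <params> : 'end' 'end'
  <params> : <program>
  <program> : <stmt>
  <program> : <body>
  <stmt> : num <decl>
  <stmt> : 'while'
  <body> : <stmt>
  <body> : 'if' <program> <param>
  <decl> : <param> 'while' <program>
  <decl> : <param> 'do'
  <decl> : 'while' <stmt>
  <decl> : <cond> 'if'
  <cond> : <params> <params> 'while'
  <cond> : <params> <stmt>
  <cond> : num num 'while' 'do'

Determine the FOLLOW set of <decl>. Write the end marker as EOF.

In <stmt> : num <decl>: <decl> is at the end, add FOLLOW(<stmt>) = { EOF, 'do', 'end', 'if', 'while', num }.
Union: FOLLOW(<decl>) = { EOF, 'do', 'end', 'if', 'while', num }.

{ EOF, 'do', 'end', 'if', 'while', num }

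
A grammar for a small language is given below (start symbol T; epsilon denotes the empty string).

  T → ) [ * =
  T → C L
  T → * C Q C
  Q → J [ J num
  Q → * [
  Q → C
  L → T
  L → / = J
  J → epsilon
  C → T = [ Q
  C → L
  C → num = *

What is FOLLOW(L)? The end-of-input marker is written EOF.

{ EOF, ), *, /, =, [, num }

In T → C L: L is at the end, add FOLLOW(T) = { EOF, ), *, /, =, [, num }.
In C → L: L is at the end, add FOLLOW(C) = { EOF, ), *, /, =, [, num }.
Union: FOLLOW(L) = { EOF, ), *, /, =, [, num }.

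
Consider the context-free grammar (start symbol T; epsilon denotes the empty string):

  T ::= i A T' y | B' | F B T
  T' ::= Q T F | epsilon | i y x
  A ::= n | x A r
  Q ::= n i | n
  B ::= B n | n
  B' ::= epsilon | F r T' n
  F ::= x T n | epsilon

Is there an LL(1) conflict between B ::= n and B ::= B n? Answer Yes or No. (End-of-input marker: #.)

Yes

FIRST(n) = { n } and FIRST(B n) = { n }.
Both contain n, so the two alternatives are not disjoint — LL(1) conflict.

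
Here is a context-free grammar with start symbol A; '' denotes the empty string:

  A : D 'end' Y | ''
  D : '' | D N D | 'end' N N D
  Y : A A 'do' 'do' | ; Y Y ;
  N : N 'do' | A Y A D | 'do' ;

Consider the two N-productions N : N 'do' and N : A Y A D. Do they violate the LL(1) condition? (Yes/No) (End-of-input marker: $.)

FIRST(N 'do') = { 'do', 'end', ; } and FIRST(A Y A D) = { 'do', 'end', ; }.
Both contain 'do', so the two alternatives are not disjoint — LL(1) conflict.

Yes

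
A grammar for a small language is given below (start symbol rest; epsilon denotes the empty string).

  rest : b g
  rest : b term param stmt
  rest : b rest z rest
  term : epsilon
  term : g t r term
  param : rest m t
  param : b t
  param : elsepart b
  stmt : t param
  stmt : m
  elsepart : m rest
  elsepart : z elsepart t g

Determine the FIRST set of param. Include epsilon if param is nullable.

From param : rest m t: add FIRST(rest) = { b }.
param : b t contributes {b}.
From param : elsepart b: add FIRST(elsepart) = { m, z }.
Union: FIRST(param) = { b, m, z }.

{ b, m, z }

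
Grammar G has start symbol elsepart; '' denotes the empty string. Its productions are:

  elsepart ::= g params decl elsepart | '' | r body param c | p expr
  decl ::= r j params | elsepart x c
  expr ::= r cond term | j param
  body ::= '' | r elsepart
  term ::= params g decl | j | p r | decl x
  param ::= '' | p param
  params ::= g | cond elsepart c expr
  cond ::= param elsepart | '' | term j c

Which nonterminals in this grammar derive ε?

{ body, cond, elsepart, param }

Directly nullable (have an ''-production): elsepart, body, param, cond.
No other nonterminal has a production whose RHS symbols are all nullable.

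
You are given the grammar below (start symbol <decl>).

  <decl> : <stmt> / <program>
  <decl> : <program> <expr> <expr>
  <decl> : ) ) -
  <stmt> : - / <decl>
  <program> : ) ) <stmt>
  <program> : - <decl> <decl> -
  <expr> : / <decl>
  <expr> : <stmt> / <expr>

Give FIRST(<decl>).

{ ), - }

From <decl> : <stmt> / <program>: add FIRST(<stmt>) = { - }.
From <decl> : <program> <expr> <expr>: add FIRST(<program>) = { ), - }.
<decl> : ) ) - contributes {)}.
Union: FIRST(<decl>) = { ), - }.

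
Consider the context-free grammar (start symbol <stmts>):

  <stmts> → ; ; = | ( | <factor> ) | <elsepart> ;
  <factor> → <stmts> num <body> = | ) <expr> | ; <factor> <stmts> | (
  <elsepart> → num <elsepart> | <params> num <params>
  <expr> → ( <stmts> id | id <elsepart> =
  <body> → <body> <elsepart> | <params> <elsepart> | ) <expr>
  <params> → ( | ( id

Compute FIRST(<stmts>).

{ (, ), ;, num }

<stmts> → ; ; = contributes {;}.
<stmts> → ( contributes {(}.
From <stmts> → <factor> ): add FIRST(<factor>) = { (, ), ;, num }.
From <stmts> → <elsepart> ;: add FIRST(<elsepart>) = { (, num }.
Union: FIRST(<stmts>) = { (, ), ;, num }.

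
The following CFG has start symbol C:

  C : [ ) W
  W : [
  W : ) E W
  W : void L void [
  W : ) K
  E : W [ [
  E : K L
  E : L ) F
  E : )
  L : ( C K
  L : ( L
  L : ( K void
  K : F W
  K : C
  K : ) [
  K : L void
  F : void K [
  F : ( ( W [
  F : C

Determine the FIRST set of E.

{ (, ), [, void }

From E : W [ [: add FIRST(W) = { ), [, void }.
From E : K L: add FIRST(K) = { (, ), [, void }.
From E : L ) F: add FIRST(L) = { ( }.
E : ) contributes {)}.
Union: FIRST(E) = { (, ), [, void }.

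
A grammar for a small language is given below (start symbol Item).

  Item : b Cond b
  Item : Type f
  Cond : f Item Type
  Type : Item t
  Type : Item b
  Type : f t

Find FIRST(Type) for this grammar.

From Type : Item t: add FIRST(Item) = { b, f }.
From Type : Item b: add FIRST(Item) = { b, f }.
Type : f t contributes {f}.
Union: FIRST(Type) = { b, f }.

{ b, f }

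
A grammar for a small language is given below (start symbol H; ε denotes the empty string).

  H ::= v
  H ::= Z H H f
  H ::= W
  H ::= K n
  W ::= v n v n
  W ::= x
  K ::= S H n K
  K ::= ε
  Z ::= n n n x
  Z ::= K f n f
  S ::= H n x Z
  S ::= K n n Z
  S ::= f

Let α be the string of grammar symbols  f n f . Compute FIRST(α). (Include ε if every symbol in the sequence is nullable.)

f is a terminal; add {f} and stop.

{ f }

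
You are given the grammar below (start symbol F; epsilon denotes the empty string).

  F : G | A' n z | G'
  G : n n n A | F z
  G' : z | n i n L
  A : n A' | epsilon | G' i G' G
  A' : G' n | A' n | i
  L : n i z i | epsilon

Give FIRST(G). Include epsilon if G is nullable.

G : n n n A contributes {n}.
From G : F z: add FIRST(F) = { i, n, z }.
Union: FIRST(G) = { i, n, z }.

{ i, n, z }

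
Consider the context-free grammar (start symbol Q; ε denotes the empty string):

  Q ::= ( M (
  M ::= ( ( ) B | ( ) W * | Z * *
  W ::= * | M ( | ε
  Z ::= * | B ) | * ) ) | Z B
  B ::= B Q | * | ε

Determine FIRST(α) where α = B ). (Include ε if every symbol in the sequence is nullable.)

Add FIRST(B)\{ε} = { (, * }; B is nullable, continue.
) is a terminal; add {)} and stop.

{ (, ), * }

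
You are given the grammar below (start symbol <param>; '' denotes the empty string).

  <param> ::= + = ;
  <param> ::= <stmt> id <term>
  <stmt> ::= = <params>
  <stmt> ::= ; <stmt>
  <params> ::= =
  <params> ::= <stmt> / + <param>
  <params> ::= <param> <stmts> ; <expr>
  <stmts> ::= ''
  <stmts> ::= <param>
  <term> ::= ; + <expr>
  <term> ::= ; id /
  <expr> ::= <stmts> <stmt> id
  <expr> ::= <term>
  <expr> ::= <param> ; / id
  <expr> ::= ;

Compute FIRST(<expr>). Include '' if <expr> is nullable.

{ +, ;, = }

From <expr> ::= <stmts> <stmt> id: <stmts> nullable, take FIRST(<stmts>) ∪ FIRST(<stmt>) = { +, ;, = }.
From <expr> ::= <term>: add FIRST(<term>) = { ; }.
From <expr> ::= <param> ; / id: add FIRST(<param>) = { +, ;, = }.
<expr> ::= ; contributes {;}.
Union: FIRST(<expr>) = { +, ;, = }.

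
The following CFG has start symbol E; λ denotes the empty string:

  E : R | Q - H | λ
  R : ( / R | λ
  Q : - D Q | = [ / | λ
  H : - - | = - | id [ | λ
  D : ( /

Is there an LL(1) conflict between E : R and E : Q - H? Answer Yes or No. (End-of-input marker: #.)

No

FIRST(R) = { (, λ } and FIRST(Q - H) = { -, = }.
The first is nullable but FOLLOW(E) = { # } is disjoint from FIRST of the second.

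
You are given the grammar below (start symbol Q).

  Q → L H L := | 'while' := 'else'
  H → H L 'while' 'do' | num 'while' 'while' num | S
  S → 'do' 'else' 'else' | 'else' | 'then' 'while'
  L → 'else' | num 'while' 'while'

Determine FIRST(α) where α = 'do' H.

{ 'do' }

'do' is a terminal; add {'do'} and stop.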